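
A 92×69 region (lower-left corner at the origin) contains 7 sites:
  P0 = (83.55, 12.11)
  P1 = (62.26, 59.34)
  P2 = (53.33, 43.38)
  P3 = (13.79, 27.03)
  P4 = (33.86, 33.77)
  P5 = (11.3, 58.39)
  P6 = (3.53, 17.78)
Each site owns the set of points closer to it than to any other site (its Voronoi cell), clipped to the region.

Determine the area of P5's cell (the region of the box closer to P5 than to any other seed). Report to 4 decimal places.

Area of P5's cell: 819.3281

1. box [0,92]×[0,69]: [(0, 0) (92, 0) (92, 69) (0, 69)]
2. ⊥bis P5·P0 via (47.425,35.25): [(0, 0) (24.8455, 0) (69.0437, 69) (0, 69)]  |A|=3239.1763
3. ⊥bis P5·P1 via (36.78,58.865): [(0, 0) (24.8455, 0) (37.5088, 19.7694) (36.5911, 69) (0, 69)]  |A|=2440.3448
4. ⊥bis P5·P2 via (32.315,50.885): [(0, 0) (14.1427, 0) (36.6999, 63.1632) (36.5911, 69) (0, 69)]  |A|=1819.5802
5. ⊥bis P5·P3 via (12.545,42.71): [(0, 41.7139) (29.8873, 44.087) (36.6999, 63.1632) (36.5911, 69) (0, 69)]  |A|=884.4695
6. ⊥bis P5·P4 via (22.58,46.08): [(0, 41.7139) (19.5054, 43.2627) (34.4997, 57.0023) (36.6999, 63.1632) (36.5911, 69) (0, 69)]  |A|=819.3281
7. ⊥bis P5·P6 via (7.415,38.085): [(0, 41.7139) (19.5054, 43.2627) (34.4997, 57.0023) (36.6999, 63.1632) (36.5911, 69) (0, 69)]  |A|=819.3281
8. canonical 6-gon: [(0, 41.7139) (19.5054, 43.2627) (34.4997, 57.0023) (36.6999, 63.1632) (36.5911, 69) (0, 69)]
9. shoelace: 819.3281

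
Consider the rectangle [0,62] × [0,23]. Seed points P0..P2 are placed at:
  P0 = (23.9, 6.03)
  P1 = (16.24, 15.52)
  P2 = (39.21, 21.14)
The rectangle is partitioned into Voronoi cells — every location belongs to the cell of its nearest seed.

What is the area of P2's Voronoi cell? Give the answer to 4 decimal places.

1. box [0,62]×[0,23]: [(0, 0) (62, 0) (62, 23) (0, 23)]
2. ⊥bis P2·P0 via (31.555,13.585): [(44.9625, 0) (62, 0) (62, 23) (22.263, 23)]  |A|=652.9065
3. ⊥bis P2·P1 via (27.725,18.33): [(28.0062, 17.1808) (44.9625, 0) (62, 0) (62, 23) (26.5824, 23)]  |A|=640.3387
4. canonical 5-gon: [(28.0062, 17.1808) (44.9625, 0) (62, 0) (62, 23) (26.5824, 23)]
5. shoelace: 640.3387

Area of P2's cell: 640.3387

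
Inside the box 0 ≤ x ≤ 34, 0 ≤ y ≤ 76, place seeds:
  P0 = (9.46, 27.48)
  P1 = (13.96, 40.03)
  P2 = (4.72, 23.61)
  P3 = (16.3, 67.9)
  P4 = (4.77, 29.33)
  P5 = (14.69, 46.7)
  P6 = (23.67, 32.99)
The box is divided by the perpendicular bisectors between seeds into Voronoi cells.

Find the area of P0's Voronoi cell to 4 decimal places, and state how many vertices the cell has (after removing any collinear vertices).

Area of P0's cell: 221.9663 (5 vertices)

1. box [0,34]×[0,76]: [(0, 0) (34, 0) (34, 76) (0, 76)]
2. ⊥bis P0·P1 via (11.71,33.755): [(0, 37.9538) (0, 0) (34, 0) (34, 25.7626)]  |A|=1083.1784
3. ⊥bis P0·P2 via (7.09,25.545): [(0, 37.9538) (0, 34.2289) (27.9464, 0) (34, 0) (34, 25.7626)]  |A|=604.8921
4. ⊥bis P0·P3 via (12.88,47.69): [(0, 37.9538) (0, 34.2289) (27.9464, 0) (34, 0) (34, 25.7626)]  |A|=604.8921
5. ⊥bis P0·P4 via (7.115,28.405): [(9.5332, 34.5355) (6.3462, 26.456) (27.9464, 0) (34, 0) (34, 25.7626)]  |A|=549.1136
6. ⊥bis P0·P5 via (12.075,37.09): [(9.5332, 34.5355) (6.3462, 26.456) (27.9464, 0) (34, 0) (34, 25.7626)]  |A|=549.1136
7. ⊥bis P0·P6 via (16.565,30.235): [(15.7637, 32.3015) (9.5332, 34.5355) (6.3462, 26.456) (27.9464, 0) (28.2888, 0)]  |A|=221.9663
8. canonical 5-gon: [(15.7637, 32.3015) (9.5332, 34.5355) (6.3462, 26.456) (27.9464, 0) (28.2888, 0)]
9. shoelace: 221.9663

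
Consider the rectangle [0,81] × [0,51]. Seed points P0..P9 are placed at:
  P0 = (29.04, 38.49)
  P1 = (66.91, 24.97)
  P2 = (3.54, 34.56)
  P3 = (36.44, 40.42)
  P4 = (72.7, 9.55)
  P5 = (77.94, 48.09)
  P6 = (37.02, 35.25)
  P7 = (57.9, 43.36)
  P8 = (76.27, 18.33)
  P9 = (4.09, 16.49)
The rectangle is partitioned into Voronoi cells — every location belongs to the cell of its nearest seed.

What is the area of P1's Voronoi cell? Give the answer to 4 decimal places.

1. box [0,81]×[0,51]: [(0, 0) (81, 0) (81, 51) (0, 51)]
2. ⊥bis P1·P0 via (47.975,31.73): [(36.647, 0) (81, 0) (81, 51) (54.8546, 51)]  |A|=1797.708
3. ⊥bis P1·P2 via (35.225,29.765): [(36.647, 0) (81, 0) (81, 51) (54.8546, 51)]  |A|=1797.708
4. ⊥bis P1·P3 via (51.675,32.695): [(40.3356, 10.3319) (36.647, 0) (81, 0) (81, 51) (60.9567, 51)]  |A|=1673.6282
5. ⊥bis P1·P4 via (69.805,17.26): [(40.3356, 10.3319) (38.63, 5.5542) (81, 21.4636) (81, 51) (60.9567, 51)]  |A|=1095.7496
6. ⊥bis P1·P5 via (72.425,36.53): [(57.2826, 43.7541) (40.3356, 10.3319) (38.63, 5.5542) (81, 21.4636) (81, 32.4391)]  |A|=803.0247
7. ⊥bis P1·P6 via (51.965,30.11): [(57.2826, 43.7541) (55.3399, 39.9228) (44.2447, 7.6624) (81, 21.4636) (81, 32.4391)]  |A|=713.548
8. ⊥bis P1·P7 via (62.405,34.165): [(69.794, 37.7852) (51.5266, 28.8352) (44.2447, 7.6624) (81, 21.4636) (81, 32.4391)]  |A|=599.5763
9. ⊥bis P1·P8 via (71.59,21.65): [(79.6879, 33.0651) (69.794, 37.7852) (51.5266, 28.8352) (44.2447, 7.6624) (67.9931, 16.5797)]  |A|=513.7216
10. ⊥bis P1·P9 via (35.5,20.73): [(79.6879, 33.0651) (69.794, 37.7852) (51.5266, 28.8352) (44.2447, 7.6624) (67.9931, 16.5797)]  |A|=513.7216
11. canonical 5-gon: [(79.6879, 33.0651) (69.794, 37.7852) (51.5266, 28.8352) (44.2447, 7.6624) (67.9931, 16.5797)]
12. shoelace: 513.7216

Area of P1's cell: 513.7216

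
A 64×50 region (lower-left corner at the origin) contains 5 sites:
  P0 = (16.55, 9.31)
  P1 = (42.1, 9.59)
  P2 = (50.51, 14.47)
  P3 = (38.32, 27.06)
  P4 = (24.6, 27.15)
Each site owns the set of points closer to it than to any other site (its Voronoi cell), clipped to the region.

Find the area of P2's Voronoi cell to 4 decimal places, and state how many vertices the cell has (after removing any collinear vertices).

1. box [0,64]×[0,50]: [(0, 0) (64, 0) (64, 50) (0, 50)]
2. ⊥bis P2·P0 via (33.53,11.89): [(35.3366, 0) (64, 0) (64, 50) (27.7394, 50)]  |A|=1623.0989
3. ⊥bis P2·P1 via (46.305,12.03): [(28.9693, 41.9056) (53.2855, 0) (64, 0) (64, 50) (27.7394, 50)]  |A|=1247.0182
4. ⊥bis P2·P3 via (44.415,20.765): [(42.3798, 18.7945) (53.2855, 0) (64, 0) (64, 39.7278)]  |A|=530.1468
5. ⊥bis P2·P4 via (37.555,20.81): [(42.3798, 18.7945) (53.2855, 0) (64, 0) (64, 39.7278)]  |A|=530.1468
6. canonical 4-gon: [(42.3798, 18.7945) (53.2855, 0) (64, 0) (64, 39.7278)]
7. shoelace: 530.1468

Area of P2's cell: 530.1468 (4 vertices)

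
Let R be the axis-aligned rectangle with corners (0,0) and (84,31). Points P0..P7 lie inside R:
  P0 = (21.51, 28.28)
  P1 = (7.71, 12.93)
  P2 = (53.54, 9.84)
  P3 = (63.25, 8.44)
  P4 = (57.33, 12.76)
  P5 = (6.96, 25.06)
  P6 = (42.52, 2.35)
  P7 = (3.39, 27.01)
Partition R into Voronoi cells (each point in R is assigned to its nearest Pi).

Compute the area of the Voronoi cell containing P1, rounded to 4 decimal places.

1. box [0,84]×[0,31]: [(0, 0) (84, 0) (84, 31) (0, 31)]
2. ⊥bis P1·P0 via (14.61,20.605): [(0, 0) (37.5293, 0) (3.0474, 31) (0, 31)]  |A|=628.94
3. ⊥bis P1·P2 via (30.625,11.385): [(0, 0) (29.8574, 0) (30.2958, 6.5031) (3.0474, 31) (0, 31)]  |A|=603.9944
4. ⊥bis P1·P3 via (35.48,10.685): [(0, 0) (29.8574, 0) (30.2958, 6.5031) (3.0474, 31) (0, 31)]  |A|=603.9944
5. ⊥bis P1·P4 via (32.52,12.845): [(0, 0) (29.8574, 0) (30.2958, 6.5031) (3.0474, 31) (0, 31)]  |A|=603.9944
6. ⊥bis P1·P5 via (7.335,18.995): [(0, 18.5415) (0, 0) (29.8574, 0) (30.2958, 6.5031) (15.8175, 19.5195)]  |A|=487.9702
7. ⊥bis P1·P6 via (25.115,7.64): [(0, 18.5415) (0, 0) (22.7929, 0) (25.9554, 10.4052) (15.8175, 19.5195)]  |A|=436.2483
8. ⊥bis P1·P7 via (5.55,19.97): [(1.1197, 18.6107) (0, 18.2672) (0, 0) (22.7929, 0) (25.9554, 10.4052) (15.8175, 19.5195)]  |A|=436.0947
9. canonical 6-gon: [(1.1197, 18.6107) (0, 18.2672) (0, 0) (22.7929, 0) (25.9554, 10.4052) (15.8175, 19.5195)]
10. shoelace: 436.0947

Area of P1's cell: 436.0947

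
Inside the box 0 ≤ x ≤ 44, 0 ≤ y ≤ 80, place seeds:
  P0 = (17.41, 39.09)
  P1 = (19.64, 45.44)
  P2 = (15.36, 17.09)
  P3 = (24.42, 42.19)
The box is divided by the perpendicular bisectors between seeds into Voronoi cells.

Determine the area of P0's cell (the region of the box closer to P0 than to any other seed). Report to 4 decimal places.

Area of P0's cell: 382.8189

1. box [0,44]×[0,80]: [(0, 0) (44, 0) (44, 80) (0, 80)]
2. ⊥bis P0·P1 via (18.525,42.265): [(0, 48.7706) (0, 0) (44, 0) (44, 33.3187)]  |A|=1805.9644
3. ⊥bis P0·P2 via (16.385,28.09): [(0, 48.7706) (0, 29.6168) (44, 25.5168) (44, 33.3187)]  |A|=593.0259
4. ⊥bis P0·P3 via (20.915,40.64): [(20.5037, 41.5701) (0, 48.7706) (0, 29.6168) (26.8981, 27.1104)]  |A|=382.8189
5. canonical 4-gon: [(20.5037, 41.5701) (0, 48.7706) (0, 29.6168) (26.8981, 27.1104)]
6. shoelace: 382.8189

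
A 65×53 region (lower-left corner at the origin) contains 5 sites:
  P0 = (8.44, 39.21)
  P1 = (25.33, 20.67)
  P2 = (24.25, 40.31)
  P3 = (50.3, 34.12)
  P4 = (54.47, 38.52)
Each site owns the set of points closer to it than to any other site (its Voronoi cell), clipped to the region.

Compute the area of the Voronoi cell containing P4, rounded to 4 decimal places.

Area of P4's cell: 419.6269

1. box [0,65]×[0,53]: [(0, 0) (65, 0) (65, 53) (0, 53)]
2. ⊥bis P4·P0 via (31.455,38.865): [(30.8724, 0) (65, 0) (65, 53) (31.6669, 53)]  |A|=1787.7088
3. ⊥bis P4·P1 via (39.9,29.595): [(31.5211, 43.2735) (58.0287, 0) (65, 0) (65, 53) (31.6669, 53)]  |A|=1200.1342
4. ⊥bis P4·P2 via (39.36,39.415): [(38.8772, 31.2647) (58.0287, 0) (65, 0) (65, 53) (40.1647, 53)]  |A|=1071.1329
5. ⊥bis P4·P3 via (52.385,36.32): [(39.8787, 48.1725) (65, 24.3644) (65, 53) (40.1647, 53)]  |A|=419.6269
6. canonical 4-gon: [(39.8787, 48.1725) (65, 24.3644) (65, 53) (40.1647, 53)]
7. shoelace: 419.6269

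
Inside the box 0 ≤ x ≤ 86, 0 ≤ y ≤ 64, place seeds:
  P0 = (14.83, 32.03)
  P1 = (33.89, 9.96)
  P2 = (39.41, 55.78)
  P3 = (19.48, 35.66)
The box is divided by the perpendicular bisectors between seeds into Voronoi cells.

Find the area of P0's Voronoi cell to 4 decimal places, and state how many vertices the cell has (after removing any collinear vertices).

1. box [0,86]×[0,64]: [(0, 0) (86, 0) (86, 64) (0, 64)]
2. ⊥bis P0·P1 via (24.36,20.995): [(0, 0) (0.0494, 0) (74.1565, 64) (0, 64)]  |A|=2374.5879
3. ⊥bis P0·P2 via (27.12,43.905): [(0, 0) (0.0494, 0) (37.9316, 32.7156) (7.7036, 64) (0, 64)]  |A|=1335.1187
4. ⊥bis P0·P3 via (17.155,33.845): [(0, 55.8204) (0, 0) (0.0494, 0) (26.0482, 22.4529)]  |A|=727.5645
5. canonical 4-gon: [(0, 55.8204) (0, 0) (0.0494, 0) (26.0482, 22.4529)]
6. shoelace: 727.5645

Area of P0's cell: 727.5645 (4 vertices)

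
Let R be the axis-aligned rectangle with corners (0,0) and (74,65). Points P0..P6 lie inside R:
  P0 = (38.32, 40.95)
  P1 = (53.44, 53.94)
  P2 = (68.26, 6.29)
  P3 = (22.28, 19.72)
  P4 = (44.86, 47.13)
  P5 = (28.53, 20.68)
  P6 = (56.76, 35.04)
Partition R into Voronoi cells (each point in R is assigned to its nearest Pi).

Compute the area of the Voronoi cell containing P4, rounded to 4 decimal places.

1. box [0,74]×[0,65]: [(0, 0) (74, 0) (74, 65) (0, 65)]
2. ⊥bis P4·P0 via (41.59,44.04): [(74, 9.742) (74, 65) (21.7838, 65)]  |A|=1442.6814
3. ⊥bis P4·P1 via (49.15,50.535): [(74, 9.742) (74, 19.2262) (37.669, 65) (21.7838, 65)]  |A|=611.1782
4. ⊥bis P4·P2 via (56.56,26.71): [(57.4722, 27.2326) (64.4651, 31.2394) (37.669, 65) (21.7838, 65)]  |A|=471.6967
5. ⊥bis P4·P3 via (33.57,33.425): [(57.4722, 27.2326) (64.4651, 31.2394) (37.669, 65) (21.7838, 65)]  |A|=471.6967
6. ⊥bis P4·P5 via (36.695,33.905): [(57.4722, 27.2326) (64.4651, 31.2394) (37.669, 65) (21.7838, 65)]  |A|=471.6967
7. ⊥bis P4·P6 via (50.81,41.085): [(47.4798, 37.8071) (54.0889, 44.3124) (37.669, 65) (21.7838, 65)]  |A|=337.7547
8. canonical 4-gon: [(47.4798, 37.8071) (54.0889, 44.3124) (37.669, 65) (21.7838, 65)]
9. shoelace: 337.7547

Area of P4's cell: 337.7547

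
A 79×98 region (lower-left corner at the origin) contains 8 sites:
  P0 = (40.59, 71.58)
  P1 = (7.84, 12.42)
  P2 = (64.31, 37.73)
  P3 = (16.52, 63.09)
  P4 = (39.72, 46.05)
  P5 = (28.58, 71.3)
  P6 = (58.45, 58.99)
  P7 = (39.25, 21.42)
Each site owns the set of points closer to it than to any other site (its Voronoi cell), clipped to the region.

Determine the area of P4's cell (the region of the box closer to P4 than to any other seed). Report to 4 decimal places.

Area of P4's cell: 689.9035

1. box [0,79]×[0,98]: [(0, 0) (79, 0) (79, 98) (0, 98)]
2. ⊥bis P4·P0 via (40.155,58.815): [(0, 60.1834) (0, 0) (79, 0) (79, 57.4913)]  |A|=4648.1483
3. ⊥bis P4·P1 via (23.78,29.235): [(0, 60.1834) (0, 51.7776) (54.6198, 0) (79, 0) (79, 57.4913)]  |A|=3234.1081
4. ⊥bis P4·P2 via (52.015,41.89): [(57.5411, 58.2225) (0, 60.1834) (0, 51.7776) (41.9162, 12.0426)]  |A|=1520.111
5. ⊥bis P4·P3 via (28.12,54.57): [(57.5411, 58.2225) (31.4556, 59.1115) (15.3685, 37.2088) (41.9162, 12.0426)]  |A|=1102.4156
6. ⊥bis P4·P5 via (34.15,58.675): [(57.5411, 58.2225) (34.8751, 58.9949) (29.6897, 56.7072) (15.3685, 37.2088) (41.9162, 12.0426)]  |A|=1098.202
7. ⊥bis P4·P6 via (49.085,52.52): [(53.4661, 46.1786) (44.8464, 58.6551) (34.8751, 58.9949) (29.6897, 56.7072) (15.3685, 37.2088) (41.9162, 12.0426)]  |A|=1020.874
8. ⊥bis P4·P7 via (39.485,33.735): [(49.1931, 33.5497) (53.4661, 46.1786) (44.8464, 58.6551) (34.8751, 58.9949) (29.6897, 56.7072) (15.3685, 37.2088) (18.6128, 34.1333)]  |A|=689.9035
9. canonical 7-gon: [(49.1931, 33.5497) (53.4661, 46.1786) (44.8464, 58.6551) (34.8751, 58.9949) (29.6897, 56.7072) (15.3685, 37.2088) (18.6128, 34.1333)]
10. shoelace: 689.9035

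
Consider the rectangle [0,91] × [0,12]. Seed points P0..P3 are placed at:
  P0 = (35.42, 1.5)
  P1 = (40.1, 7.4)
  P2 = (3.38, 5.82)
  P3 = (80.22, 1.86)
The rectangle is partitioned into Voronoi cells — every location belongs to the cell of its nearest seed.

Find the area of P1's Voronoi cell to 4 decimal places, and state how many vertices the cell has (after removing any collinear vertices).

1. box [0,91]×[0,12]: [(0, 0) (91, 0) (91, 12) (0, 12)]
2. ⊥bis P1·P0 via (37.76,4.45): [(43.37, 0) (91, 0) (91, 12) (28.2418, 12)]  |A|=662.3287
3. ⊥bis P1·P2 via (21.74,6.61): [(43.37, 0) (91, 0) (91, 12) (28.2418, 12)]  |A|=662.3287
4. ⊥bis P1·P3 via (60.16,4.63): [(43.37, 0) (59.5207, 0) (61.1777, 12) (28.2418, 12)]  |A|=294.5188
5. canonical 4-gon: [(43.37, 0) (59.5207, 0) (61.1777, 12) (28.2418, 12)]
6. shoelace: 294.5188

Area of P1's cell: 294.5188 (4 vertices)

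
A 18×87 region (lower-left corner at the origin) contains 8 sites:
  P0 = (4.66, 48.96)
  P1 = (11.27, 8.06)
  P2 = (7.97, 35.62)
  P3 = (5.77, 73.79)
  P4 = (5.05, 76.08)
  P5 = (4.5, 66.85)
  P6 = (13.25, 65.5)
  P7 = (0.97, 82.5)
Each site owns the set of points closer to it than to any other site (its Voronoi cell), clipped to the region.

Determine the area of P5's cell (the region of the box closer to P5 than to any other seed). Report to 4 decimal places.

Area of P5's cell: 106.9914

1. box [0,18]×[0,87]: [(0, 0) (18, 0) (18, 87) (0, 87)]
2. ⊥bis P5·P0 via (4.58,57.905): [(0, 57.864) (18, 58.025) (18, 87) (0, 87)]  |A|=522.9985
3. ⊥bis P5·P1 via (7.885,37.455): [(0, 57.864) (18, 58.025) (18, 87) (0, 87)]  |A|=522.9985
4. ⊥bis P5·P2 via (6.235,51.235): [(0, 57.864) (18, 58.025) (18, 87) (0, 87)]  |A|=522.9985
5. ⊥bis P5·P3 via (5.135,70.32): [(0, 71.2597) (0, 57.864) (18, 58.025) (18, 67.9657)]  |A|=210.0273
6. ⊥bis P5·P4 via (4.775,71.465): [(0, 71.2597) (0, 57.864) (18, 58.025) (18, 67.9657)]  |A|=210.0273
7. ⊥bis P5·P6 via (8.875,66.175): [(9.3943, 69.5406) (0, 71.2597) (0, 57.864) (7.6032, 57.932)]  |A|=106.9914
8. ⊥bis P5·P7 via (2.735,74.675): [(9.3943, 69.5406) (0, 71.2597) (0, 57.864) (7.6032, 57.932)]  |A|=106.9914
9. canonical 4-gon: [(9.3943, 69.5406) (0, 71.2597) (0, 57.864) (7.6032, 57.932)]
10. shoelace: 106.9914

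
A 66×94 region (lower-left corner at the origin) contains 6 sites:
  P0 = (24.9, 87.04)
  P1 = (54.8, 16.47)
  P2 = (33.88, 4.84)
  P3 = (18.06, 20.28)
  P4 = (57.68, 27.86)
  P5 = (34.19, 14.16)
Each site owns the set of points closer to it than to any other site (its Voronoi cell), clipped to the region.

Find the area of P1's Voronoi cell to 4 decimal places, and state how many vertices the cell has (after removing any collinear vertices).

Area of P1's cell: 455.9775 (5 vertices)

1. box [0,66]×[0,94]: [(0, 0) (66, 0) (66, 94) (0, 94)]
2. ⊥bis P1·P0 via (39.85,51.755): [(0, 34.8708) (0, 0) (66, 0) (66, 62.8346)]  |A|=3224.2785
3. ⊥bis P1·P2 via (44.34,10.655): [(24.9913, 45.4595) (50.2634, 0) (66, 0) (66, 62.8346)]  |A|=1646.072
4. ⊥bis P1·P3 via (36.43,18.375): [(39.8935, 51.7734) (36.9988, 23.8603) (50.2634, 0) (66, 0) (66, 62.8346)]  |A|=1447.2263
5. ⊥bis P1·P4 via (56.24,22.165): [(37.3192, 26.9492) (36.9988, 23.8603) (50.2634, 0) (66, 0) (66, 19.6972)]  |A|=518.818
6. ⊥bis P1·P5 via (44.495,15.315): [(43.3623, 25.4212) (45.1883, 9.129) (50.2634, 0) (66, 0) (66, 19.6972)]  |A|=455.9775
7. canonical 5-gon: [(43.3623, 25.4212) (45.1883, 9.129) (50.2634, 0) (66, 0) (66, 19.6972)]
8. shoelace: 455.9775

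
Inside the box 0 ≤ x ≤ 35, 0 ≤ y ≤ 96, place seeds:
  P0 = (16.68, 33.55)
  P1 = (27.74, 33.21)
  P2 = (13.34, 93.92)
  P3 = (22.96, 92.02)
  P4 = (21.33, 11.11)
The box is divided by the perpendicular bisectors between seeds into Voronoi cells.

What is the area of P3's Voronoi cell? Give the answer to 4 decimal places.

1. box [0,35]×[0,96]: [(0, 0) (35, 0) (35, 96) (0, 96)]
2. ⊥bis P3·P0 via (19.82,62.785): [(0, 64.9138) (35, 61.1546) (35, 96) (0, 96)]  |A|=1153.8037
3. ⊥bis P3·P1 via (25.35,62.615): [(0, 64.9138) (23.1031, 62.4324) (35, 63.3993) (35, 96) (0, 96)]  |A|=1140.4509
4. ⊥bis P3·P2 via (18.15,92.97): [(12.3468, 63.5877) (23.1031, 62.4324) (35, 63.3993) (35, 96) (18.7484, 96)]  |A|=644.7022
5. ⊥bis P3·P4 via (22.145,51.565): [(12.3468, 63.5877) (23.1031, 62.4324) (35, 63.3993) (35, 96) (18.7484, 96)]  |A|=644.7022
6. canonical 5-gon: [(12.3468, 63.5877) (23.1031, 62.4324) (35, 63.3993) (35, 96) (18.7484, 96)]
7. shoelace: 644.7022

Area of P3's cell: 644.7022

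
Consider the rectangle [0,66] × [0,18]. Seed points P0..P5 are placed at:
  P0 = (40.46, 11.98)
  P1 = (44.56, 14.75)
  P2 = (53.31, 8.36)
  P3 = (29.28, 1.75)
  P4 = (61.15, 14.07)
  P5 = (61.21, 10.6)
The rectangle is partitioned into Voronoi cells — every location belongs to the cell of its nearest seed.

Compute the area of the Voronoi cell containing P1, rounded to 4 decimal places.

1. box [0,66]×[0,18]: [(0, 0) (66, 0) (66, 18) (0, 18)]
2. ⊥bis P1·P0 via (42.51,13.365): [(51.5395, 0) (66, 0) (66, 18) (39.3785, 18)]  |A|=369.7373
3. ⊥bis P1·P2 via (48.935,11.555): [(46.2328, 7.8548) (53.6417, 18) (39.3785, 18)]  |A|=72.3515
4. ⊥bis P1·P3 via (36.92,8.25): [(46.2328, 7.8548) (53.6417, 18) (39.3785, 18)]  |A|=72.3515
5. ⊥bis P1·P4 via (52.855,14.41): [(46.2328, 7.8548) (52.9641, 17.0722) (53.0021, 18) (39.3785, 18)]  |A|=72.0548
6. ⊥bis P1·P5 via (52.885,12.675): [(46.2328, 7.8548) (52.9641, 17.0722) (53.0021, 18) (39.3785, 18)]  |A|=72.0548
7. canonical 4-gon: [(46.2328, 7.8548) (52.9641, 17.0722) (53.0021, 18) (39.3785, 18)]
8. shoelace: 72.0548

Area of P1's cell: 72.0548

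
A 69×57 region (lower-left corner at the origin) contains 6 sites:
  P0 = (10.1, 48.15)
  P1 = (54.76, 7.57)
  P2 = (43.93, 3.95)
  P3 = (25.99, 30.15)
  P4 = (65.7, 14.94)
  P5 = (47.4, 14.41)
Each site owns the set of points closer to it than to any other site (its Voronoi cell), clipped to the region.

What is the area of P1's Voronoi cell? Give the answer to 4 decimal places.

1. box [0,69]×[0,57]: [(0, 0) (69, 0) (69, 57) (0, 57)]
2. ⊥bis P1·P0 via (32.43,27.86): [(7.1152, 0) (69, 0) (69, 57) (58.9079, 57)]  |A|=2051.3427
3. ⊥bis P1·P2 via (49.345,5.76): [(39.3956, 35.5259) (51.2703, 0) (69, 0) (69, 57) (58.9079, 57)]  |A|=1267.0179
4. ⊥bis P1·P3 via (40.375,18.86): [(43.5949, 22.9626) (51.2703, 0) (69, 0) (69, 55.3322)]  |A|=906.419
5. ⊥bis P1·P4 via (60.23,11.255): [(48.3023, 28.9604) (43.5949, 22.9626) (51.2703, 0) (67.8122, 0)]  |A|=316.595
6. ⊥bis P1·P5 via (51.08,10.99): [(56.4882, 16.8093) (48.5182, 8.2335) (51.2703, 0) (67.8122, 0)]  |A|=183.6401
7. canonical 4-gon: [(56.4882, 16.8093) (48.5182, 8.2335) (51.2703, 0) (67.8122, 0)]
8. shoelace: 183.6401

Area of P1's cell: 183.6401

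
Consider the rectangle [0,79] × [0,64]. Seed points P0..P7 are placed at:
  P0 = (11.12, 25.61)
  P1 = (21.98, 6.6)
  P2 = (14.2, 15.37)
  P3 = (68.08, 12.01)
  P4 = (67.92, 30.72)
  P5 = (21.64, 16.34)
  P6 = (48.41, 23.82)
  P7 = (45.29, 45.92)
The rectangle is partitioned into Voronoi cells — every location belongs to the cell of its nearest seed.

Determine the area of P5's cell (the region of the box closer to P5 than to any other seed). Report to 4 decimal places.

Area of P5's cell: 310.1644

1. box [0,79]×[0,64]: [(0, 0) (79, 0) (79, 64) (0, 64)]
2. ⊥bis P5·P0 via (16.38,20.975): [(0, 2.3863) (0, 0) (79, 0) (79, 64) (54.2927, 64)]  |A|=3383.4115
3. ⊥bis P5·P1 via (21.81,11.47): [(7.5663, 10.9728) (79, 13.4664) (79, 64) (54.2927, 64)]  |A|=2459.9825
4. ⊥bis P5·P2 via (17.92,15.855): [(17.14, 21.8375) (18.5067, 11.3547) (79, 13.4664) (79, 64) (54.2927, 64)]  |A|=2402.378
5. ⊥bis P5·P3 via (44.86,14.175): [(48.9391, 57.9245) (17.14, 21.8375) (18.5067, 11.3547) (44.6822, 12.2684)]  |A|=786.9235
6. ⊥bis P5·P4 via (44.78,23.53): [(45.5125, 21.1727) (37.9633, 45.4686) (17.14, 21.8375) (18.5067, 11.3547) (44.6822, 12.2684)]  |A|=606.5731
7. ⊥bis P5·P6 via (35.025,20.08): [(30.3463, 36.8245) (17.14, 21.8375) (18.5067, 11.3547) (37.2799, 12.01)]  |A|=314.6563
8. ⊥bis P5·P7 via (33.465,31.13): [(31.498, 32.7027) (28.6915, 34.9466) (17.14, 21.8375) (18.5067, 11.3547) (37.2799, 12.01)]  |A|=310.1644
9. canonical 5-gon: [(31.498, 32.7027) (28.6915, 34.9466) (17.14, 21.8375) (18.5067, 11.3547) (37.2799, 12.01)]
10. shoelace: 310.1644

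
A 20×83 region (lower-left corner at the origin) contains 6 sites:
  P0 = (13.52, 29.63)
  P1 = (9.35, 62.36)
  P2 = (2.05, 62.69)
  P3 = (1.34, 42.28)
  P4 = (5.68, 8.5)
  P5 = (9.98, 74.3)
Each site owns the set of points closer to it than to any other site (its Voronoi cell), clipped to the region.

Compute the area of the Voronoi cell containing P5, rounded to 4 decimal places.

Area of P5's cell: 282.5172

1. box [0,20]×[0,83]: [(0, 0) (20, 0) (20, 83) (0, 83)]
2. ⊥bis P5·P0 via (11.75,51.965): [(0, 51.0338) (20, 52.6188) (20, 83) (0, 83)]  |A|=623.4737
3. ⊥bis P5·P1 via (9.665,68.33): [(0, 68.84) (20, 67.7847) (20, 83) (0, 83)]  |A|=293.7535
4. ⊥bis P5·P2 via (6.015,68.495): [(0, 72.6034) (5.9712, 68.5249) (20, 67.7847) (20, 83) (0, 83)]  |A|=282.5172
5. ⊥bis P5·P3 via (5.66,58.29): [(0, 72.6034) (5.9712, 68.5249) (20, 67.7847) (20, 83) (0, 83)]  |A|=282.5172
6. ⊥bis P5·P4 via (7.83,41.4): [(0, 72.6034) (5.9712, 68.5249) (20, 67.7847) (20, 83) (0, 83)]  |A|=282.5172
7. canonical 5-gon: [(0, 72.6034) (5.9712, 68.5249) (20, 67.7847) (20, 83) (0, 83)]
8. shoelace: 282.5172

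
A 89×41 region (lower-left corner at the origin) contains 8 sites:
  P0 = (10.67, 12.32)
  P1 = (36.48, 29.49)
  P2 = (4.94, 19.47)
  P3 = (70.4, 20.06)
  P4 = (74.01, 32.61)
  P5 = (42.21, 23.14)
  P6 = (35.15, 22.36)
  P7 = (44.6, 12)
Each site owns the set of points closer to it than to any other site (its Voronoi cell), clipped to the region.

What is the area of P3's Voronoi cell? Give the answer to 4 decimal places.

1. box [0,89]×[0,41]: [(0, 0) (89, 0) (89, 41) (0, 41)]
2. ⊥bis P3·P0 via (40.535,16.19): [(42.633, 0) (89, 0) (89, 41) (37.32, 41)]  |A|=2009.9636
3. ⊥bis P3·P1 via (53.44,24.775): [(46.5524, 0) (89, 0) (89, 41) (57.9507, 41)]  |A|=1506.6877
4. ⊥bis P3·P2 via (37.67,19.765): [(46.5524, 0) (89, 0) (89, 41) (57.9507, 41)]  |A|=1506.6877
5. ⊥bis P3·P4 via (72.205,26.335): [(55.2311, 31.2175) (46.5524, 0) (89, 0) (89, 21.5039)]  |A|=1025.6375
6. ⊥bis P3·P5 via (56.305,21.6): [(57.2911, 30.625) (53.945, 0) (89, 0) (89, 21.5039)]  |A|=877.7127
7. ⊥bis P3·P6 via (52.775,21.21): [(57.2911, 30.625) (53.945, 0) (89, 0) (89, 21.5039)]  |A|=877.7127
8. ⊥bis P3·P7 via (57.5,16.03): [(57.2911, 30.625) (56.1638, 20.3073) (62.5078, 0) (89, 0) (89, 21.5039)]  |A|=790.7689
9. canonical 5-gon: [(57.2911, 30.625) (56.1638, 20.3073) (62.5078, 0) (89, 0) (89, 21.5039)]
10. shoelace: 790.7689

Area of P3's cell: 790.7689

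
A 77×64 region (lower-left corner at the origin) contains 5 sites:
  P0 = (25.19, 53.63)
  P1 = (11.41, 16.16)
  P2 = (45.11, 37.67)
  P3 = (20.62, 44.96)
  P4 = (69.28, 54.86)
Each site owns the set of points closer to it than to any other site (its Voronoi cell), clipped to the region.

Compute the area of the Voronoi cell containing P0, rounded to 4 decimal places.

Area of P0's cell: 545.7625

1. box [0,77]×[0,64]: [(0, 0) (77, 0) (77, 64) (0, 64)]
2. ⊥bis P0·P1 via (18.3,34.895): [(0, 41.625) (77, 13.3074) (77, 64) (0, 64)]  |A|=2813.1003
3. ⊥bis P0·P2 via (35.15,45.65): [(0, 41.625) (24.6593, 32.5563) (49.8521, 64) (0, 64)]  |A|=1059.6425
4. ⊥bis P0·P3 via (22.905,49.295): [(0, 61.3683) (33.5674, 43.6748) (49.8521, 64) (0, 64)]  |A|=550.7967
5. ⊥bis P0·P4 via (47.235,54.245): [(0, 61.3683) (33.5674, 43.6748) (47.0601, 60.5152) (46.9629, 64) (0, 64)]  |A|=545.7625
6. canonical 5-gon: [(0, 61.3683) (33.5674, 43.6748) (47.0601, 60.5152) (46.9629, 64) (0, 64)]
7. shoelace: 545.7625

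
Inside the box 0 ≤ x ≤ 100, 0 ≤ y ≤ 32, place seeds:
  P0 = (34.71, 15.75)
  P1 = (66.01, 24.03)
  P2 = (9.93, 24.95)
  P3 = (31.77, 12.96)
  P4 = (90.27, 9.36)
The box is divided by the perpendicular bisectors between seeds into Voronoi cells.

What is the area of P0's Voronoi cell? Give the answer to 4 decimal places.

1. box [0,100]×[0,32]: [(0, 0) (100, 0) (100, 32) (0, 32)]
2. ⊥bis P0·P1 via (50.36,19.89): [(0, 0) (55.6216, 0) (47.1565, 32) (0, 32)]  |A|=1644.4495
3. ⊥bis P0·P2 via (22.32,20.35): [(14.7647, 0) (55.6216, 0) (47.1565, 32) (26.6453, 32)]  |A|=981.8899
4. ⊥bis P0·P3 via (33.24,14.355): [(23.791, 24.312) (46.8626, 0) (55.6216, 0) (47.1565, 32) (26.6453, 32)]  |A|=591.7074
5. ⊥bis P0·P4 via (62.49,12.555): [(23.791, 24.312) (46.8626, 0) (55.6216, 0) (47.1565, 32) (26.6453, 32)]  |A|=591.7074
6. canonical 5-gon: [(23.791, 24.312) (46.8626, 0) (55.6216, 0) (47.1565, 32) (26.6453, 32)]
7. shoelace: 591.7074

Area of P0's cell: 591.7074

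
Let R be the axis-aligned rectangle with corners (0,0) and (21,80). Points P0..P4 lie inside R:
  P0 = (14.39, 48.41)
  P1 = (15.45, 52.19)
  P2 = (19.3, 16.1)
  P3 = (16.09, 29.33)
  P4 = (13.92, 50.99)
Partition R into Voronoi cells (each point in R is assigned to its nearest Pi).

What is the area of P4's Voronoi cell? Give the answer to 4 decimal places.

Area of P4's cell: 184.5593

1. box [0,21]×[0,80]: [(0, 0) (21, 0) (21, 80) (0, 80)]
2. ⊥bis P4·P0 via (14.155,49.7): [(0, 47.1214) (21, 50.947) (21, 80) (0, 80)]  |A|=650.2825
3. ⊥bis P4·P1 via (14.685,51.59): [(0, 70.3134) (0, 47.1214) (15.9158, 50.0208)]  |A|=184.5593
4. ⊥bis P4·P2 via (16.61,33.545): [(0, 70.3134) (0, 47.1214) (15.9158, 50.0208)]  |A|=184.5593
5. ⊥bis P4·P3 via (15.005,40.16): [(0, 70.3134) (0, 47.1214) (15.9158, 50.0208)]  |A|=184.5593
6. canonical 3-gon: [(0, 70.3134) (0, 47.1214) (15.9158, 50.0208)]
7. shoelace: 184.5593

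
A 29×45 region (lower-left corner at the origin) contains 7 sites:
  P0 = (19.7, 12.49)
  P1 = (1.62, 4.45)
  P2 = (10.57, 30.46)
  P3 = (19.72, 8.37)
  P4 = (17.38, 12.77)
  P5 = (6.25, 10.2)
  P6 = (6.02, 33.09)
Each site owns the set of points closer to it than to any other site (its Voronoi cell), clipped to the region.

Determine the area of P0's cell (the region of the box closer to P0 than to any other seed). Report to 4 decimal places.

1. box [0,29]×[0,45]: [(0, 0) (29, 0) (29, 45) (0, 45)]
2. ⊥bis P0·P1 via (10.66,8.47): [(0, 32.4417) (14.4265, 0) (29, 0) (29, 45) (0, 45)]  |A|=1070.9892
3. ⊥bis P0·P2 via (15.135,21.475): [(6.7673, 17.2236) (14.4265, 0) (29, 0) (29, 28.5194)]  |A|=442.535
4. ⊥bis P0·P3 via (19.71,10.43): [(6.7673, 17.2236) (9.8098, 10.3819) (29, 10.4751) (29, 28.5194)]  |A|=266.3749
5. ⊥bis P0·P4 via (18.54,12.63): [(19.8997, 23.8958) (18.2736, 10.423) (29, 10.4751) (29, 28.5194)]  |A|=154.319
6. ⊥bis P0·P5 via (12.975,11.345): [(19.8997, 23.8958) (18.2736, 10.423) (29, 10.4751) (29, 28.5194)]  |A|=154.319
7. ⊥bis P0·P6 via (12.86,22.79): [(19.8997, 23.8958) (18.2736, 10.423) (29, 10.4751) (29, 28.5194)]  |A|=154.319
8. canonical 4-gon: [(19.8997, 23.8958) (18.2736, 10.423) (29, 10.4751) (29, 28.5194)]
9. shoelace: 154.319

Area of P0's cell: 154.3190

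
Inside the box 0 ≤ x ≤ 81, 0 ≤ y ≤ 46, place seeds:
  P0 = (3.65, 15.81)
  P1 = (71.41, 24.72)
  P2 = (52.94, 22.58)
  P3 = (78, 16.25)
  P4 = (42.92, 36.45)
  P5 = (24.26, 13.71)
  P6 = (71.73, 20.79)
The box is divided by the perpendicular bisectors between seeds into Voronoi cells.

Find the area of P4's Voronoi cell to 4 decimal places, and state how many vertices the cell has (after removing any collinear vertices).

1. box [0,81]×[0,46]: [(0, 0) (81, 0) (81, 46) (0, 46)]
2. ⊥bis P4·P0 via (23.285,26.13): [(37.0187, 0) (81, 0) (81, 46) (12.8415, 46)]  |A|=2579.2153
3. ⊥bis P4·P1 via (57.165,30.585): [(37.0187, 0) (44.5724, 0) (63.5117, 46) (12.8415, 46)]  |A|=1339.1508
4. ⊥bis P4·P2 via (47.93,29.515): [(28.7779, 15.6791) (60.4477, 38.5581) (63.5117, 46) (12.8415, 46)]  |A|=850.9749
5. ⊥bis P4·P3 via (60.46,26.35): [(28.7779, 15.6791) (60.4477, 38.5581) (63.5117, 46) (12.8415, 46)]  |A|=850.9749
6. ⊥bis P4·P5 via (33.59,25.08): [(16.4404, 39.1526) (37.4296, 21.9293) (60.4477, 38.5581) (63.5117, 46) (12.8415, 46)]  |A|=710.8762
7. ⊥bis P4·P6 via (57.325,28.62): [(16.4404, 39.1526) (37.4296, 21.9293) (60.4477, 38.5581) (63.5117, 46) (12.8415, 46)]  |A|=710.8762
8. canonical 5-gon: [(16.4404, 39.1526) (37.4296, 21.9293) (60.4477, 38.5581) (63.5117, 46) (12.8415, 46)]
9. shoelace: 710.8762

Area of P4's cell: 710.8762 (5 vertices)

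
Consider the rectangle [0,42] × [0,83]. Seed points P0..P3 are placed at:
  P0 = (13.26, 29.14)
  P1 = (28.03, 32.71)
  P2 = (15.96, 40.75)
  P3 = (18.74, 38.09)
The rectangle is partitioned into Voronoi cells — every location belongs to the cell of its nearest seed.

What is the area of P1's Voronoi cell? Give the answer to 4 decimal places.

Area of P1's cell: 931.7365

1. box [0,42]×[0,83]: [(0, 0) (42, 0) (42, 83) (0, 83)]
2. ⊥bis P1·P0 via (20.645,30.925): [(28.1198, 0) (42, 0) (42, 83) (8.0582, 83)]  |A|=1984.6165
3. ⊥bis P1·P2 via (21.995,36.73): [(19.9749, 33.6973) (28.1198, 0) (42, 0) (42, 66.7624)]  |A|=969.0874
4. ⊥bis P1·P3 via (23.385,35.4): [(38.5353, 61.561) (20.6887, 30.7441) (28.1198, 0) (42, 0) (42, 66.7624)]  |A|=931.7365
5. canonical 5-gon: [(38.5353, 61.561) (20.6887, 30.7441) (28.1198, 0) (42, 0) (42, 66.7624)]
6. shoelace: 931.7365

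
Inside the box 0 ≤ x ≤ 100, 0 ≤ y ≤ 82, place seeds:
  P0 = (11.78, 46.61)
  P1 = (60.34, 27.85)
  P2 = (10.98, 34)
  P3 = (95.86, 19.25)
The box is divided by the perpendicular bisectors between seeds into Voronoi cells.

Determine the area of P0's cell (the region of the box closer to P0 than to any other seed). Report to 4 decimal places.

1. box [0,100]×[0,82]: [(0, 0) (100, 0) (100, 82) (0, 82)]
2. ⊥bis P0·P1 via (36.06,37.23): [(0, 0) (21.6771, 0) (53.3558, 82) (0, 82)]  |A|=3076.3489
3. ⊥bis P0·P2 via (11.38,40.305): [(0, 41.027) (36.6291, 38.7032) (53.3558, 82) (0, 82)]  |A|=1905.4725
4. ⊥bis P0·P3 via (53.82,32.93): [(0, 41.027) (36.6291, 38.7032) (53.3558, 82) (0, 82)]  |A|=1905.4725
5. canonical 4-gon: [(0, 41.027) (36.6291, 38.7032) (53.3558, 82) (0, 82)]
6. shoelace: 1905.4725

Area of P0's cell: 1905.4725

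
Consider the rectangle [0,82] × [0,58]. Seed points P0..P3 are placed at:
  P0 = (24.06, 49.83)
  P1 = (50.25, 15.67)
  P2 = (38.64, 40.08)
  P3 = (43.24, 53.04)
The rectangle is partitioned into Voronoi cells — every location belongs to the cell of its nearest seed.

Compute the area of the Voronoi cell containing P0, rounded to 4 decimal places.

Area of P0's cell: 1140.5870

1. box [0,82]×[0,58]: [(0, 0) (82, 0) (82, 58) (0, 58)]
2. ⊥bis P0·P1 via (37.155,32.75): [(0, 4.2638) (70.0889, 58) (0, 58)]  |A|=1883.1576
3. ⊥bis P0·P2 via (31.35,44.955): [(0, 4.2638) (8.4933, 10.7755) (40.0735, 58) (0, 58)]  |A|=1174.4257
4. ⊥bis P0·P3 via (33.65,51.435): [(0, 4.2638) (8.4933, 10.7755) (34.057, 49.003) (32.5513, 58) (0, 58)]  |A|=1140.587
5. canonical 5-gon: [(0, 4.2638) (8.4933, 10.7755) (34.057, 49.003) (32.5513, 58) (0, 58)]
6. shoelace: 1140.587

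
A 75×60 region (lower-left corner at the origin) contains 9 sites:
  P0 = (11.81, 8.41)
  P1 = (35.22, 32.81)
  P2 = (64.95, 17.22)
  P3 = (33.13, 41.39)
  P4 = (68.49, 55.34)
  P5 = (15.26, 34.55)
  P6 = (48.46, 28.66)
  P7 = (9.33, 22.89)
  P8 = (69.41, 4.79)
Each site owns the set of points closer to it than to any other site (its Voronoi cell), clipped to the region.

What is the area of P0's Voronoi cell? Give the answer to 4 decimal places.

Area of P0's cell: 569.0109

1. box [0,75]×[0,60]: [(0, 0) (75, 0) (75, 60) (0, 60)]
2. ⊥bis P0·P1 via (23.515,20.61): [(0, 43.1709) (0, 0) (44.9966, 0)]  |A|=971.2718
3. ⊥bis P0·P2 via (38.38,12.815): [(39.6549, 5.1249) (0, 43.1709) (0, 0) (40.5046, 0)]  |A|=959.7612
4. ⊥bis P0·P3 via (22.47,24.9): [(39.6549, 5.1249) (11.9662, 31.6902) (0, 39.4258) (0, 0) (40.5046, 0)]  |A|=937.3536
5. ⊥bis P0·P4 via (40.15,31.875): [(39.6549, 5.1249) (11.9662, 31.6902) (0, 39.4258) (0, 0) (40.5046, 0)]  |A|=937.3536
6. ⊥bis P0·P5 via (13.535,21.48): [(39.6549, 5.1249) (24.0554, 20.0915) (0, 23.2664) (0, 0) (40.5046, 0)]  |A|=720.3551
7. ⊥bis P0·P6 via (30.135,18.535): [(35.1634, 9.4342) (24.0554, 20.0915) (0, 23.2664) (0, 0) (40.376, 0)]  |A|=710.07
8. ⊥bis P0·P7 via (10.57,15.65): [(35.1634, 9.4342) (25.9408, 18.2826) (0, 13.8397) (0, 0) (40.376, 0)]  |A|=569.0375
9. ⊥bis P0·P8 via (40.61,6.6): [(40.2137, 0.2938) (35.1634, 9.4342) (25.9408, 18.2826) (0, 13.8397) (0, 0) (40.1952, 0)]  |A|=569.0109
10. canonical 6-gon: [(40.2137, 0.2938) (35.1634, 9.4342) (25.9408, 18.2826) (0, 13.8397) (0, 0) (40.1952, 0)]
11. shoelace: 569.0109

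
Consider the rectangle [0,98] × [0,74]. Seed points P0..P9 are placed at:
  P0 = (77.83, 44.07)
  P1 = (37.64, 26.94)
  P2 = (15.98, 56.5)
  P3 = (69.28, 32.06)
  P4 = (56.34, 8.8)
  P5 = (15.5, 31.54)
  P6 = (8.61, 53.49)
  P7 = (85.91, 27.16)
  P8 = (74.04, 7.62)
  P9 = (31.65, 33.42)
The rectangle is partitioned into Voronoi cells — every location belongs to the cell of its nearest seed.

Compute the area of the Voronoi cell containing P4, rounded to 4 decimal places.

1. box [0,98]×[0,74]: [(0, 0) (98, 0) (98, 74) (0, 74)]
2. ⊥bis P4·P0 via (67.085,26.435): [(0, 67.3099) (0, 0) (98, 0) (98, 7.5985)]  |A|=3670.5101
3. ⊥bis P4·P1 via (46.99,17.87): [(59.677, 30.9487) (29.6551, 0) (98, 0) (98, 7.5985)]  |A|=1203.1901
4. ⊥bis P4·P2 via (36.16,32.65): [(59.677, 30.9487) (29.6551, 0) (98, 0) (98, 7.5985)]  |A|=1203.1901
5. ⊥bis P4·P3 via (62.81,20.43): [(54.1479, 25.2489) (29.6551, 0) (98, 0) (98, 0.8531)]  |A|=881.521
6. ⊥bis P4·P5 via (35.92,20.17): [(54.1479, 25.2489) (29.6551, 0) (98, 0) (98, 0.8531)]  |A|=881.521
7. ⊥bis P4·P6 via (32.475,31.145): [(54.1479, 25.2489) (29.6551, 0) (98, 0) (98, 0.8531)]  |A|=881.521
8. ⊥bis P4·P7 via (71.125,17.98): [(73.1888, 14.656) (54.1479, 25.2489) (29.6551, 0) (82.2888, 0)]  |A|=755.8056
9. ⊥bis P4·P8 via (65.19,8.21): [(65.8904, 18.7163) (54.1479, 25.2489) (29.6551, 0) (64.6427, 0)]  |A|=555.6617
10. ⊥bis P4·P9 via (43.995,21.11): [(65.8904, 18.7163) (54.1479, 25.2489) (29.6551, 0) (64.6427, 0)]  |A|=555.6617
11. canonical 4-gon: [(65.8904, 18.7163) (54.1479, 25.2489) (29.6551, 0) (64.6427, 0)]
12. shoelace: 555.6617

Area of P4's cell: 555.6617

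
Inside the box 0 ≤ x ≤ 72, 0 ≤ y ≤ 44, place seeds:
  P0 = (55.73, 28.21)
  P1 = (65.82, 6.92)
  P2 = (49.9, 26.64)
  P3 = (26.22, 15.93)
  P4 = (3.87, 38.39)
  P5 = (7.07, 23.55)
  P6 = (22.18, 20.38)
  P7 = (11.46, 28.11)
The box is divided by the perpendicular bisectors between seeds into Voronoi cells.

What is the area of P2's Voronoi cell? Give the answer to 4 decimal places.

Area of P2's cell: 554.6718

1. box [0,72]×[0,44]: [(0, 0) (72, 0) (72, 44) (0, 44)]
2. ⊥bis P2·P0 via (52.815,27.425): [(0, 0) (60.2005, 0) (48.3514, 44) (0, 44)]  |A|=2388.1411
3. ⊥bis P2·P1 via (57.86,16.78): [(0, 0) (37.0747, 0) (56.0707, 15.3355) (48.3514, 44) (0, 44)]  |A|=2210.8191
4. ⊥bis P2·P3 via (38.06,21.285): [(44.8484, 6.2757) (56.0707, 15.3355) (48.3514, 44) (27.7865, 44)]  |A|=583.707
5. ⊥bis P2·P4 via (26.885,32.515): [(29.0843, 41.1305) (44.8484, 6.2757) (56.0707, 15.3355) (48.3514, 44) (29.8168, 44)]  |A|=580.794
6. ⊥bis P2·P5 via (28.485,25.095): [(29.0843, 41.1305) (44.8484, 6.2757) (56.0707, 15.3355) (48.3514, 44) (29.8168, 44)]  |A|=580.794
7. ⊥bis P2·P6 via (36.04,23.51): [(35.0291, 27.9864) (44.8484, 6.2757) (56.0707, 15.3355) (48.3514, 44) (31.4127, 44)]  |A|=554.6718
8. ⊥bis P2·P7 via (30.68,27.375): [(35.0291, 27.9864) (44.8484, 6.2757) (56.0707, 15.3355) (48.3514, 44) (31.4127, 44)]  |A|=554.6718
9. canonical 5-gon: [(35.0291, 27.9864) (44.8484, 6.2757) (56.0707, 15.3355) (48.3514, 44) (31.4127, 44)]
10. shoelace: 554.6718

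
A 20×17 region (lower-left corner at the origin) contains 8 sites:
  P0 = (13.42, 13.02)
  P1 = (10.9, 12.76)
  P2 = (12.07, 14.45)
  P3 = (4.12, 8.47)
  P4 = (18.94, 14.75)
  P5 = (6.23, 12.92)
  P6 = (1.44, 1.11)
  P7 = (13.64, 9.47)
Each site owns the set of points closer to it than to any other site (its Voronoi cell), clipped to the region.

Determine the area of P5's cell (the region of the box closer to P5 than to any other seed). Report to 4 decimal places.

Area of P5's cell: 50.1305

1. box [0,20]×[0,17]: [(0, 0) (20, 0) (20, 17) (0, 17)]
2. ⊥bis P5·P0 via (9.825,12.97): [(0, 0) (10.0054, 0) (9.7689, 17) (0, 17)]  |A|=168.0819
3. ⊥bis P5·P1 via (8.565,12.84): [(0, 0) (8.1251, 0) (8.7075, 17) (0, 17)]  |A|=143.0772
4. ⊥bis P5·P2 via (9.15,13.685): [(0, 0) (8.1251, 0) (8.6583, 15.562) (8.2815, 17) (0, 17)]  |A|=142.7709
5. ⊥bis P5·P3 via (5.175,10.695): [(0, 13.1488) (8.4385, 9.1476) (8.6583, 15.562) (8.2815, 17) (0, 17)]  |A|=50.1305
6. ⊥bis P5·P4 via (12.585,13.835): [(0, 13.1488) (8.4385, 9.1476) (8.6583, 15.562) (8.2815, 17) (0, 17)]  |A|=50.1305
7. ⊥bis P5·P6 via (3.835,7.015): [(0, 13.1488) (8.4385, 9.1476) (8.6583, 15.562) (8.2815, 17) (0, 17)]  |A|=50.1305
8. ⊥bis P5·P7 via (9.935,11.195): [(0, 13.1488) (8.4385, 9.1476) (8.6583, 15.562) (8.2815, 17) (0, 17)]  |A|=50.1305
9. canonical 5-gon: [(0, 13.1488) (8.4385, 9.1476) (8.6583, 15.562) (8.2815, 17) (0, 17)]
10. shoelace: 50.1305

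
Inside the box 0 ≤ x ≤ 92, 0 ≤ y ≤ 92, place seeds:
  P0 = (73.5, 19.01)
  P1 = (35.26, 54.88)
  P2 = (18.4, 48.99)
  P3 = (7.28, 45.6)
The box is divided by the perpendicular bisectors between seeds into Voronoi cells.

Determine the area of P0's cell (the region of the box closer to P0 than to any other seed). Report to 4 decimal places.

1. box [0,92]×[0,92]: [(0, 0) (92, 0) (92, 92) (0, 92)]
2. ⊥bis P0·P1 via (54.38,36.945): [(19.7247, 0) (92, 0) (92, 77.0506)]  |A|=2784.427
3. ⊥bis P0·P2 via (45.95,34): [(38.1218, 19.6126) (27.4505, 0) (92, 0) (92, 77.0506)]  |A|=2708.6656
4. ⊥bis P0·P3 via (40.39,32.305): [(38.1218, 19.6126) (27.4505, 0) (92, 0) (92, 77.0506)]  |A|=2708.6656
5. canonical 4-gon: [(38.1218, 19.6126) (27.4505, 0) (92, 0) (92, 77.0506)]
6. shoelace: 2708.6656

Area of P0's cell: 2708.6656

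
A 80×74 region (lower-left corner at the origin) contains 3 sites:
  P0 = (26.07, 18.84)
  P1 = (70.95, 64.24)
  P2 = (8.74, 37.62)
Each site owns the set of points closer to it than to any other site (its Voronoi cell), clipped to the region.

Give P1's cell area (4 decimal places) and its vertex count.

Area of P1's cell: 1870.0704 (4 vertices)

1. box [0,80]×[0,74]: [(0, 0) (80, 0) (80, 74) (0, 74)]
2. ⊥bis P1·P0 via (48.51,41.54): [(80, 10.4107) (80, 74) (15.6739, 74)]  |A|=2045.2264
3. ⊥bis P1·P2 via (39.845,50.93): [(40.4563, 49.5015) (80, 10.4107) (80, 74) (29.9732, 74)]  |A|=1870.0704
4. canonical 4-gon: [(40.4563, 49.5015) (80, 10.4107) (80, 74) (29.9732, 74)]
5. shoelace: 1870.0704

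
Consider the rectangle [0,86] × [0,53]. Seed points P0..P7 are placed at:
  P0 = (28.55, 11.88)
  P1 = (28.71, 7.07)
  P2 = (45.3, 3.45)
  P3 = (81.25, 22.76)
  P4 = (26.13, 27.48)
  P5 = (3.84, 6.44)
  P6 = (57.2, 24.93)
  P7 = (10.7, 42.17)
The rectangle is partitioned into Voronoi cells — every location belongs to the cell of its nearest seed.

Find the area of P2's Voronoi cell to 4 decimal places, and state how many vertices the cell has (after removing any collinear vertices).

Area of P2's cell: 384.9090 (5 vertices)

1. box [0,86]×[0,53]: [(0, 0) (86, 0) (86, 53) (0, 53)]
2. ⊥bis P2·P0 via (36.925,7.665): [(33.0673, 0) (86, 0) (86, 53) (59.7414, 53)]  |A|=2098.5696
3. ⊥bis P2·P1 via (37.005,5.26): [(37.9927, 9.7864) (35.8572, 0) (86, 0) (86, 53) (59.7414, 53)]  |A|=2084.918
4. ⊥bis P2·P3 via (63.275,13.105): [(51.0848, 35.7998) (37.9927, 9.7864) (35.8572, 0) (70.3142, 0)]  |A|=653.0636
5. ⊥bis P2·P4 via (35.715,15.465): [(54.1206, 30.1481) (44.2957, 22.3103) (37.9927, 9.7864) (35.8572, 0) (70.3142, 0)]  |A|=613.403
6. ⊥bis P2·P5 via (24.57,4.945): [(54.1206, 30.1481) (44.2957, 22.3103) (37.9927, 9.7864) (35.8572, 0) (70.3142, 0)]  |A|=613.403
7. ⊥bis P2·P6 via (51.25,14.19): [(67.5396, 5.1655) (42.6162, 18.9732) (37.9927, 9.7864) (35.8572, 0) (70.3142, 0)]  |A|=384.909
8. ⊥bis P2·P7 via (28,22.81): [(67.5396, 5.1655) (42.6162, 18.9732) (37.9927, 9.7864) (35.8572, 0) (70.3142, 0)]  |A|=384.909
9. canonical 5-gon: [(67.5396, 5.1655) (42.6162, 18.9732) (37.9927, 9.7864) (35.8572, 0) (70.3142, 0)]
10. shoelace: 384.909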